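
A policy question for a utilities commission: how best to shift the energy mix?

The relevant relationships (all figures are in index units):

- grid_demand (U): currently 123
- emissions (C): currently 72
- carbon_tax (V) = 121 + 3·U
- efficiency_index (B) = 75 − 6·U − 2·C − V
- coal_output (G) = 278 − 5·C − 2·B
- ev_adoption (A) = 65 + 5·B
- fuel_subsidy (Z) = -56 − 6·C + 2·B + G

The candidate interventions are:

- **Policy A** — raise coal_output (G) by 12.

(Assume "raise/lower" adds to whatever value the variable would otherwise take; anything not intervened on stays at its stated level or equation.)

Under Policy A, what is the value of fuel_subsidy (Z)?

Policy A (G + 12):
  U = 123
  C = 72
  V = 121 + 3·123 = 490
  B = 75 − 6·123 − 2·72 − 490 = -1297
  G = 278 − 5·72 − 2·(-1297) (+12 from intervention) = 2524
  Z = -56 − 6·72 + 2·(-1297) + 2524 = -558

-558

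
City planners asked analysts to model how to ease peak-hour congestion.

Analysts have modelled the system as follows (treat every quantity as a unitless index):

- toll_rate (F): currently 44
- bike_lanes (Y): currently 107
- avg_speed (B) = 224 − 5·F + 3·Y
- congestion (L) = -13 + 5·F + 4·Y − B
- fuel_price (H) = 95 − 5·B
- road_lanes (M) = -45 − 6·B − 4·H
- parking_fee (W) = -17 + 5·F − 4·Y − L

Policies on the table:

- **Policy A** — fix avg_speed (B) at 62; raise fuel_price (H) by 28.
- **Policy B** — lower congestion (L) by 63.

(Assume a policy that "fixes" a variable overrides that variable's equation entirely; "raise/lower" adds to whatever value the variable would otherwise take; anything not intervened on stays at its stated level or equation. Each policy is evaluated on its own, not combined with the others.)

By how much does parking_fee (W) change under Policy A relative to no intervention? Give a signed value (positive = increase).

-263

Baseline:
  F = 44
  Y = 107
  B = 224 − 5·44 + 3·107 = 325
  L = -13 + 5·44 + 4·107 − 325 = 310
  W = -17 + 5·44 − 4·107 − 310 = -535
Policy A (B := 62, H + 28):
  F = 44
  Y = 107
  B = 62
  L = -13 + 5·44 + 4·107 − 62 = 573
  W = -17 + 5·44 − 4·107 − 573 = -798
Change in W: -798 − (-535) = -263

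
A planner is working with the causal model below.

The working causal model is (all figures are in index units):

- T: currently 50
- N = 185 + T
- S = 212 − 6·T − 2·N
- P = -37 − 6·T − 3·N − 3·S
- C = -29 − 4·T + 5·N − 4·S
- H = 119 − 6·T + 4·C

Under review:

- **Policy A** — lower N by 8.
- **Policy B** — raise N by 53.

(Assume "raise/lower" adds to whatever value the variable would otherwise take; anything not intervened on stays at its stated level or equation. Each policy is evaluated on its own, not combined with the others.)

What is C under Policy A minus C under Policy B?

Policy A (N − 8):
  T = 50
  N = 185 + 50 (−8 from intervention) = 227
  S = 212 − 6·50 − 2·227 = -542
  C = -29 − 4·50 + 5·227 − 4·(-542) = 3074
Policy B (N + 53):
  T = 50
  N = 185 + 50 (+53 from intervention) = 288
  S = 212 − 6·50 − 2·288 = -664
  C = -29 − 4·50 + 5·288 − 4·(-664) = 3867
C: 3074 − 3867 = -793

-793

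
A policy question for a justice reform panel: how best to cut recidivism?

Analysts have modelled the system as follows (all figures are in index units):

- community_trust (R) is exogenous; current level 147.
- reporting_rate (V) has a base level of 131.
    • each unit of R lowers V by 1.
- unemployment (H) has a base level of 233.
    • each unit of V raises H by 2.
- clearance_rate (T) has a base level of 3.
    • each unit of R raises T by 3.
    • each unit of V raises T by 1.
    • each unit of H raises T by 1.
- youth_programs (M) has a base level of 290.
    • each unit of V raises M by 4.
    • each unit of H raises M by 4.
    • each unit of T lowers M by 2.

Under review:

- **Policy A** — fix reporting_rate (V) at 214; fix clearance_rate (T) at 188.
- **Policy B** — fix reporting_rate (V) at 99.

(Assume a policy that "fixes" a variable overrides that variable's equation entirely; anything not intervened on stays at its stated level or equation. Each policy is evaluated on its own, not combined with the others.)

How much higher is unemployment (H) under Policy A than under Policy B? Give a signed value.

Policy A (V := 214, T := 188):
  R = 147
  V = 214
  H = 233 + 2·214 = 661
Policy B (V := 99):
  R = 147
  V = 99
  H = 233 + 2·99 = 431
H: 661 − 431 = 230

230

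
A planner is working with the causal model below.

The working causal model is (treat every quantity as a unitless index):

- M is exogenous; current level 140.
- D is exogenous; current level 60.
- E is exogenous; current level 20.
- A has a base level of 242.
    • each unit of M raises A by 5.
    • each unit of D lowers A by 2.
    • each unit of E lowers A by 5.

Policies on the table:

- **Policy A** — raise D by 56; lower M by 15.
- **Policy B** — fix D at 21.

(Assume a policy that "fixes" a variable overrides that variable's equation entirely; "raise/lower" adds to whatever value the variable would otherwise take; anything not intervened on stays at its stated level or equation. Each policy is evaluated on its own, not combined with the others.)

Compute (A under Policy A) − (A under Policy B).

-265

Policy A (D + 56, M − 15):
  M = 140 − 15 = 125
  D = 60 + 56 = 116
  E = 20
  A = 242 + 5·125 − 2·116 − 5·20 = 535
Policy B (D := 21):
  M = 140
  D = 21
  E = 20
  A = 242 + 5·140 − 2·21 − 5·20 = 800
A: 535 − 800 = -265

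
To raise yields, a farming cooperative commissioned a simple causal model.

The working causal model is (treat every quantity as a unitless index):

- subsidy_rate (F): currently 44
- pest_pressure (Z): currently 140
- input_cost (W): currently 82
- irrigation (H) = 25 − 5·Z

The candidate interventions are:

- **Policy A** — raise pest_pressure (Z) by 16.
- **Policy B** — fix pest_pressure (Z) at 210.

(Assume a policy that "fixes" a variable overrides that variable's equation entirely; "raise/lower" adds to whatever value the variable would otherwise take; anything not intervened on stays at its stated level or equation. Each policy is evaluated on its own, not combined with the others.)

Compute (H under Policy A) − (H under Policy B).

270

Policy A (Z + 16):
  Z = 140 + 16 = 156
  H = 25 − 5·156 = -755
Policy B (Z := 210):
  Z = 210
  H = 25 − 5·210 = -1025
H: -755 − (-1025) = 270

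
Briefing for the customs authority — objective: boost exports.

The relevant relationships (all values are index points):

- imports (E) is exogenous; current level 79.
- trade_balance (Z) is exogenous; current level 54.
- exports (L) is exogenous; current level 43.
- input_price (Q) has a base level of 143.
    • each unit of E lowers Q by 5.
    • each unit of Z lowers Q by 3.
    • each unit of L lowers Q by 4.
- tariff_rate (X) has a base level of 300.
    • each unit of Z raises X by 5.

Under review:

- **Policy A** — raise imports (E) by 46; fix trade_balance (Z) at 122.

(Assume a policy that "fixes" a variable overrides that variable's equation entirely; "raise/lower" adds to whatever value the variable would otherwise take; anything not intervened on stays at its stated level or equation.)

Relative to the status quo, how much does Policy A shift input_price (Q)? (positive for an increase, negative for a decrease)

Baseline:
  E = 79
  Z = 54
  L = 43
  Q = 143 − 5·79 − 3·54 − 4·43 = -586
Policy A (E + 46, Z := 122):
  E = 79 + 46 = 125
  Z = 122
  L = 43
  Q = 143 − 5·125 − 3·122 − 4·43 = -1020
Change in Q: -1020 − (-586) = -434

-434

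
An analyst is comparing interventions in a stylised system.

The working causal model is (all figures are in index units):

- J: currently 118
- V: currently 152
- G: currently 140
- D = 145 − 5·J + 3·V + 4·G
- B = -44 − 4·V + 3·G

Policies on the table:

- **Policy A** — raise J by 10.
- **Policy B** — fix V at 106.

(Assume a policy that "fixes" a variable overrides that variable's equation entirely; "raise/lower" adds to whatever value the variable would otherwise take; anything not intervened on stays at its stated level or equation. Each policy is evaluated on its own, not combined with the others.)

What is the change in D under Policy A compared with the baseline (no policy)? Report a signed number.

-50

Baseline:
  J = 118
  V = 152
  G = 140
  D = 145 − 5·118 + 3·152 + 4·140 = 571
Policy A (J + 10):
  J = 118 + 10 = 128
  V = 152
  G = 140
  D = 145 − 5·128 + 3·152 + 4·140 = 521
Change in D: 521 − 571 = -50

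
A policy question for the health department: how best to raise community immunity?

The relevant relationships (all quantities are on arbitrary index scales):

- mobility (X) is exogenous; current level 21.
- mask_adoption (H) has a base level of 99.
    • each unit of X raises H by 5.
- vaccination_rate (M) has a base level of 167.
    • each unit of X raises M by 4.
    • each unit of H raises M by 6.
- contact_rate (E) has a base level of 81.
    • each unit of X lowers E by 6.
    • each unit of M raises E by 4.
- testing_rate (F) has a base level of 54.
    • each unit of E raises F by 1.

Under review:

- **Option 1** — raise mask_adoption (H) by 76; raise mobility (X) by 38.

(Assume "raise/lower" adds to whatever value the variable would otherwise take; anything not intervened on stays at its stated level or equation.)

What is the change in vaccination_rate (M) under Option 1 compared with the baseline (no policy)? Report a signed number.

Baseline:
  X = 21
  H = 99 + 5·21 = 204
  M = 167 + 4·21 + 6·204 = 1475
Option 1 (H + 76, X + 38):
  X = 21 + 38 = 59
  H = 99 + 5·59 (+76 from intervention) = 470
  M = 167 + 4·59 + 6·470 = 3223
Change in M: 3223 − 1475 = 1748

1748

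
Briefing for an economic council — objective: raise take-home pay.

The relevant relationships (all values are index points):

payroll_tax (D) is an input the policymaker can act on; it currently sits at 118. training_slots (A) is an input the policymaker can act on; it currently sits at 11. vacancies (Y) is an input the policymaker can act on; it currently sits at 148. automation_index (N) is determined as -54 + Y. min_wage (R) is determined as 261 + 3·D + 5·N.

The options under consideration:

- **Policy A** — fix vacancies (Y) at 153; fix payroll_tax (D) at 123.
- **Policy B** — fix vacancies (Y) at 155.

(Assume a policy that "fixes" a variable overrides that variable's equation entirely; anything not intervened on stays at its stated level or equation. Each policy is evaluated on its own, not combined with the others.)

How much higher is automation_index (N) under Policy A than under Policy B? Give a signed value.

-2

Policy A (Y := 153, D := 123):
  Y = 153
  N = -54 + 153 = 99
Policy B (Y := 155):
  Y = 155
  N = -54 + 155 = 101
N: 99 − 101 = -2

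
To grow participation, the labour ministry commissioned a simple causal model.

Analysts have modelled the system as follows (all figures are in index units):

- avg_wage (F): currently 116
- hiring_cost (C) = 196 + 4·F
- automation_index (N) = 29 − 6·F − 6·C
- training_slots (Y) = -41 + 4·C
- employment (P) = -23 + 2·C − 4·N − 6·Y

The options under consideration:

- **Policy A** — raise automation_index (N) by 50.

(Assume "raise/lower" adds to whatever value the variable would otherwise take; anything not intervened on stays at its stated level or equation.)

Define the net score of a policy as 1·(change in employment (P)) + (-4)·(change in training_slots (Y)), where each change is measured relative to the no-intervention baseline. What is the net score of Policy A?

Baseline:
  F = 116
  C = 196 + 4·116 = 660
  N = 29 − 6·116 − 6·660 = -4627
  Y = -41 + 4·660 = 2599
  P = -23 + 2·660 − 4·(-4627) − 6·2599 = 4211
Policy A (N + 50):
  F = 116
  C = 196 + 4·116 = 660
  N = 29 − 6·116 − 6·660 (+50 from intervention) = -4577
  Y = -41 + 4·660 = 2599
  P = -23 + 2·660 − 4·(-4577) − 6·2599 = 4011
ΔP = 4011 − 4211 = -200; ΔY = 2599 − 2599 = 0
Score = 1·(-200) + (-4)·0 = -200

-200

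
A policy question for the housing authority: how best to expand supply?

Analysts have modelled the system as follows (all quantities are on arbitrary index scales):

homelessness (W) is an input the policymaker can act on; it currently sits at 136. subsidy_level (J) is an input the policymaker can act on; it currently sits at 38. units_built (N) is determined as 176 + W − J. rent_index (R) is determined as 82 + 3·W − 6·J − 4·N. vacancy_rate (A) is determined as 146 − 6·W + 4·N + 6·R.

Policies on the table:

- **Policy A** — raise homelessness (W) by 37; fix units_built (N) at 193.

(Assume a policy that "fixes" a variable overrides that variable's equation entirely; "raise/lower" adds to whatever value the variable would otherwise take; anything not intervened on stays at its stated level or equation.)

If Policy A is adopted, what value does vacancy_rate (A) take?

Policy A (W + 37, N := 193):
  W = 136 + 37 = 173
  J = 38
  N = 193
  R = 82 + 3·173 − 6·38 − 4·193 = -399
  A = 146 − 6·173 + 4·193 + 6·(-399) = -2514

-2514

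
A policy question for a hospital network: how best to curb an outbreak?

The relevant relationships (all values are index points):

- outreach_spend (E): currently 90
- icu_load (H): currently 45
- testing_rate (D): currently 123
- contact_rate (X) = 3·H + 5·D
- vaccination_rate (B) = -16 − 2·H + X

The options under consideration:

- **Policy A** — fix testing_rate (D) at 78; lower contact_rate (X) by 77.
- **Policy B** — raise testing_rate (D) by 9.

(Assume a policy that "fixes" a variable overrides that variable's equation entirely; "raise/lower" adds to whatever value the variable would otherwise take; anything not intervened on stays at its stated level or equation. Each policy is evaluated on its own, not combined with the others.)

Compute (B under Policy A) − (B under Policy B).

-347

Policy A (D := 78, X − 77):
  H = 45
  D = 78
  X = 0 + 3·45 + 5·78 (−77 from intervention) = 448
  B = -16 − 2·45 + 448 = 342
Policy B (D + 9):
  H = 45
  D = 123 + 9 = 132
  X = 0 + 3·45 + 5·132 = 795
  B = -16 − 2·45 + 795 = 689
B: 342 − 689 = -347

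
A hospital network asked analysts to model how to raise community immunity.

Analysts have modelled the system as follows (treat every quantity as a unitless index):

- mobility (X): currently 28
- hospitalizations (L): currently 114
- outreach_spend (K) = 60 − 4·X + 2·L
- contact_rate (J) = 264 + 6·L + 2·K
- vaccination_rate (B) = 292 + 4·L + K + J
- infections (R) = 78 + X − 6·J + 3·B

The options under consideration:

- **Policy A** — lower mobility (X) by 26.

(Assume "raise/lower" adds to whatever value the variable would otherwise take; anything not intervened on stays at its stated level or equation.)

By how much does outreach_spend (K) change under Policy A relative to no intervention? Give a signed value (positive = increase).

104

Baseline:
  X = 28
  L = 114
  K = 60 − 4·28 + 2·114 = 176
Policy A (X − 26):
  X = 28 − 26 = 2
  L = 114
  K = 60 − 4·2 + 2·114 = 280
Change in K: 280 − 176 = 104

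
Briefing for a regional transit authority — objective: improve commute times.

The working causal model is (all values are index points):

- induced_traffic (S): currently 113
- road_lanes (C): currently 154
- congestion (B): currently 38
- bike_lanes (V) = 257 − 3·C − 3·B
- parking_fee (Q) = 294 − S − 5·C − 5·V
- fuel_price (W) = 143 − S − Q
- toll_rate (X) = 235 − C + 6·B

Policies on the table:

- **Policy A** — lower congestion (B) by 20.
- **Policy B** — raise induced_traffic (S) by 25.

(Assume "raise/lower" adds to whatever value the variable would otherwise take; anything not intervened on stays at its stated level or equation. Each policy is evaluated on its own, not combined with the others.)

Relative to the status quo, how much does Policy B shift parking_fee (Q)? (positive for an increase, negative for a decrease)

Baseline:
  S = 113
  C = 154
  B = 38
  V = 257 − 3·154 − 3·38 = -319
  Q = 294 − 113 − 5·154 − 5·(-319) = 1006
Policy B (S + 25):
  S = 113 + 25 = 138
  C = 154
  B = 38
  V = 257 − 3·154 − 3·38 = -319
  Q = 294 − 138 − 5·154 − 5·(-319) = 981
Change in Q: 981 − 1006 = -25

-25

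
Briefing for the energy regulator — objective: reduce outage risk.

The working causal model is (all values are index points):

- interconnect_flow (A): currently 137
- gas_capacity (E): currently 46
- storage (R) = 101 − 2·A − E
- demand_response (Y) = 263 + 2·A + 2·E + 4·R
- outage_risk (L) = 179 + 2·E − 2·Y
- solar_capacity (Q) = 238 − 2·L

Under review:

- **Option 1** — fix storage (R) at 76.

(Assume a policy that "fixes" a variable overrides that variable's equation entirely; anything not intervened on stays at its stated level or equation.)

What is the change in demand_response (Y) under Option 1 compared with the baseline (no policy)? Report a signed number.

1180

Baseline:
  A = 137
  E = 46
  R = 101 − 2·137 − 46 = -219
  Y = 263 + 2·137 + 2·46 + 4·(-219) = -247
Option 1 (R := 76):
  A = 137
  E = 46
  R = 76
  Y = 263 + 2·137 + 2·46 + 4·76 = 933
Change in Y: 933 − (-247) = 1180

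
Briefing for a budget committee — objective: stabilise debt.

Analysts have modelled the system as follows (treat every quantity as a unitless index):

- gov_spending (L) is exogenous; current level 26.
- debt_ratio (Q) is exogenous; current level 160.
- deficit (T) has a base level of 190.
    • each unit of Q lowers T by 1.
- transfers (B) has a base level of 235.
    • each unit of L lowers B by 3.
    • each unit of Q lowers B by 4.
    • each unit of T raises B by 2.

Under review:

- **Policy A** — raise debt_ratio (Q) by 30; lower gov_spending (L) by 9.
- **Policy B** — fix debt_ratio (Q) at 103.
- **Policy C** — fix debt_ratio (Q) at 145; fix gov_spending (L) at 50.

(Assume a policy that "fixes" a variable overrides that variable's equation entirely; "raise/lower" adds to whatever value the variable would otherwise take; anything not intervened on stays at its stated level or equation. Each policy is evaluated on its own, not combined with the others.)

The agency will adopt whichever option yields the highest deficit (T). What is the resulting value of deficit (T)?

87

Policy A (Q + 30, L − 9):
  Q = 160 + 30 = 190
  T = 190 − 190 = 0
Policy B (Q := 103):
  Q = 103
  T = 190 − 103 = 87
Policy C (Q := 145, L := 50):
  Q = 145
  T = 190 − 145 = 45
Comparing — Policy A: T=0, Policy B: T=87, Policy C: T=45. Highest is 87 (Policy B).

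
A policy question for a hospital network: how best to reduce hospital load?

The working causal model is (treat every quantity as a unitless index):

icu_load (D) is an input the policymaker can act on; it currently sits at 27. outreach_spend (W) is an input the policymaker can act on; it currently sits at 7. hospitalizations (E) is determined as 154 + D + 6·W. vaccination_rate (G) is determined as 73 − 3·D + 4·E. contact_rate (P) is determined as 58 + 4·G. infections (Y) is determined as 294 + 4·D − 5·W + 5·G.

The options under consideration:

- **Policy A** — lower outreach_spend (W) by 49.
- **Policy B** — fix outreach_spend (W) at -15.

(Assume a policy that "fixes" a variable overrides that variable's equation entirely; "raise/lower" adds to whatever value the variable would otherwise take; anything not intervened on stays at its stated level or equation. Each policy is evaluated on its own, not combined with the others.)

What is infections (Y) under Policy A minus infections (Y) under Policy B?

-3105

Policy A (W − 49):
  D = 27
  W = 7 − 49 = -42
  E = 154 + 27 + 6·(-42) = -71
  G = 73 − 3·27 + 4·(-71) = -292
  Y = 294 + 4·27 − 5·(-42) + 5·(-292) = -848
Policy B (W := -15):
  D = 27
  W = -15
  E = 154 + 27 + 6·(-15) = 91
  G = 73 − 3·27 + 4·91 = 356
  Y = 294 + 4·27 − 5·(-15) + 5·356 = 2257
Y: -848 − 2257 = -3105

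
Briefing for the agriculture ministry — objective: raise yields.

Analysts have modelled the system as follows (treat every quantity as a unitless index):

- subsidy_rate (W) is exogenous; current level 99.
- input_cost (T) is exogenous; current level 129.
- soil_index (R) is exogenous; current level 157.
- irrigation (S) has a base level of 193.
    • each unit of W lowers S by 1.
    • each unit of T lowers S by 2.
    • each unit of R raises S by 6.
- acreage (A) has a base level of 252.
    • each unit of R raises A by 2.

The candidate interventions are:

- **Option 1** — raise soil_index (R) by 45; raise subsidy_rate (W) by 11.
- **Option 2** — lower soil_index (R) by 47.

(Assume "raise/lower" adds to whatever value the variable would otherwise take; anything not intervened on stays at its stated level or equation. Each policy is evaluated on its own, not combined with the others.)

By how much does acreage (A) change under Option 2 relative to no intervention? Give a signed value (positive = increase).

-94

Baseline:
  R = 157
  A = 252 + 2·157 = 566
Option 2 (R − 47):
  R = 157 − 47 = 110
  A = 252 + 2·110 = 472
Change in A: 472 − 566 = -94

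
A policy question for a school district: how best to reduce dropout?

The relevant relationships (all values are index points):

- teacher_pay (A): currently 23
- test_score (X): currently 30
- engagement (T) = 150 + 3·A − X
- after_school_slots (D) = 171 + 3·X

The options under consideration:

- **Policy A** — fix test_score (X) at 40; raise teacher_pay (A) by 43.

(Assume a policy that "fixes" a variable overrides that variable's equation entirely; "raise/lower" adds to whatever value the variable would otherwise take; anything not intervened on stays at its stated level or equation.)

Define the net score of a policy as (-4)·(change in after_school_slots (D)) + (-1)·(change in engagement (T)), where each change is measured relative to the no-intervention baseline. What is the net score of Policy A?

-239

Baseline:
  A = 23
  X = 30
  T = 150 + 3·23 − 30 = 189
  D = 171 + 3·30 = 261
Policy A (X := 40, A + 43):
  A = 23 + 43 = 66
  X = 40
  T = 150 + 3·66 − 40 = 308
  D = 171 + 3·40 = 291
ΔD = 291 − 261 = 30; ΔT = 308 − 189 = 119
Score = (-4)·30 + (-1)·119 = -239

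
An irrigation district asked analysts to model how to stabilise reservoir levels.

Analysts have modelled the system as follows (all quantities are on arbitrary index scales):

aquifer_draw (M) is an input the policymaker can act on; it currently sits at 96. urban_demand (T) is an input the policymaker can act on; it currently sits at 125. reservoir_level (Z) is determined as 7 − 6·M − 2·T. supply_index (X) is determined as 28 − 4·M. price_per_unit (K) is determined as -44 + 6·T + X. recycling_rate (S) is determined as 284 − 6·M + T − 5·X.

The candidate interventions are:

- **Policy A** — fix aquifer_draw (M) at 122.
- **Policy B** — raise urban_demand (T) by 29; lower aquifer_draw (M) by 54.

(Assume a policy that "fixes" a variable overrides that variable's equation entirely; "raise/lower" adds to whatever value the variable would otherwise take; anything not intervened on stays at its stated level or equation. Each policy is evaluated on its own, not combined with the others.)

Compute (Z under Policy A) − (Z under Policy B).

-422

Policy A (M := 122):
  M = 122
  T = 125
  Z = 7 − 6·122 − 2·125 = -975
Policy B (T + 29, M − 54):
  M = 96 − 54 = 42
  T = 125 + 29 = 154
  Z = 7 − 6·42 − 2·154 = -553
Z: -975 − (-553) = -422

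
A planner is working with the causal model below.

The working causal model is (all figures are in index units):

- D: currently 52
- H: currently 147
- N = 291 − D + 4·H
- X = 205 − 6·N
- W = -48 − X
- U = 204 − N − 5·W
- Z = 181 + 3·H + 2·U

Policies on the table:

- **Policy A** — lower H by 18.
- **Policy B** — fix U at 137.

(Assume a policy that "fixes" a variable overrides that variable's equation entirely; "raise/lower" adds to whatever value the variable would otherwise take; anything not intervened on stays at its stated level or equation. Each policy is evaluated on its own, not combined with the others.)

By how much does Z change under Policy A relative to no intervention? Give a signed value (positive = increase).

4410

Baseline:
  D = 52
  H = 147
  N = 291 − 52 + 4·147 = 827
  X = 205 − 6·827 = -4757
  W = -48 − (-4757) = 4709
  U = 204 − 827 − 5·4709 = -24168
  Z = 181 + 3·147 + 2·(-24168) = -47714
Policy A (H − 18):
  D = 52
  H = 147 − 18 = 129
  N = 291 − 52 + 4·129 = 755
  X = 205 − 6·755 = -4325
  W = -48 − (-4325) = 4277
  U = 204 − 755 − 5·4277 = -21936
  Z = 181 + 3·129 + 2·(-21936) = -43304
Change in Z: -43304 − (-47714) = 4410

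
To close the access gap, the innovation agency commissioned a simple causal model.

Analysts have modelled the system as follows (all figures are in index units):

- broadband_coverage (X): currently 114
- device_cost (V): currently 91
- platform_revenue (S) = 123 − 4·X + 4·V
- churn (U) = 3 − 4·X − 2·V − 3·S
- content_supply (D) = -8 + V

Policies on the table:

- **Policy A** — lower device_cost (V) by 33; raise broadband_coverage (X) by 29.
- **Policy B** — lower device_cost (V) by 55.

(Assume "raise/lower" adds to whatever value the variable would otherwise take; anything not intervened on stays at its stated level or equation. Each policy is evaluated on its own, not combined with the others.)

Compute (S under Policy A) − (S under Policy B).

-28

Policy A (V − 33, X + 29):
  X = 114 + 29 = 143
  V = 91 − 33 = 58
  S = 123 − 4·143 + 4·58 = -217
Policy B (V − 55):
  X = 114
  V = 91 − 55 = 36
  S = 123 − 4·114 + 4·36 = -189
S: -217 − (-189) = -28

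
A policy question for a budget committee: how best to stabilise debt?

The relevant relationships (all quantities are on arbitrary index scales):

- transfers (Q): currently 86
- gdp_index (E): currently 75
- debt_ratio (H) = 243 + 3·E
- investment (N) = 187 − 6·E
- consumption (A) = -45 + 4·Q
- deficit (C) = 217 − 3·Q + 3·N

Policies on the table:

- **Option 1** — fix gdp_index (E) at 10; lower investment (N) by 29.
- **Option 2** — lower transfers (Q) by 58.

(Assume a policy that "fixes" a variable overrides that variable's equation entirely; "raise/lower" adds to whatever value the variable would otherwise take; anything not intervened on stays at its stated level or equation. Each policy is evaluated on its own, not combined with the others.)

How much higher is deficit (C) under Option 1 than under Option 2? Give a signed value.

Option 1 (E := 10, N − 29):
  Q = 86
  E = 10
  N = 187 − 6·10 (−29 from intervention) = 98
  C = 217 − 3·86 + 3·98 = 253
Option 2 (Q − 58):
  Q = 86 − 58 = 28
  E = 75
  N = 187 − 6·75 = -263
  C = 217 − 3·28 + 3·(-263) = -656
C: 253 − (-656) = 909

909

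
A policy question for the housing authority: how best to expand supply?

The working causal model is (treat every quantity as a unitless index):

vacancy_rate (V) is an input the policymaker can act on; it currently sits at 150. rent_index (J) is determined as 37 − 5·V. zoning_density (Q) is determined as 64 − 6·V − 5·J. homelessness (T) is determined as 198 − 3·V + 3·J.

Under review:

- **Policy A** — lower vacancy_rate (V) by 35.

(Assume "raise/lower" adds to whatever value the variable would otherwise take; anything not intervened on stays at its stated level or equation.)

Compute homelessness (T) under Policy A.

-1761

Policy A (V − 35):
  V = 150 − 35 = 115
  J = 37 − 5·115 = -538
  T = 198 − 3·115 + 3·(-538) = -1761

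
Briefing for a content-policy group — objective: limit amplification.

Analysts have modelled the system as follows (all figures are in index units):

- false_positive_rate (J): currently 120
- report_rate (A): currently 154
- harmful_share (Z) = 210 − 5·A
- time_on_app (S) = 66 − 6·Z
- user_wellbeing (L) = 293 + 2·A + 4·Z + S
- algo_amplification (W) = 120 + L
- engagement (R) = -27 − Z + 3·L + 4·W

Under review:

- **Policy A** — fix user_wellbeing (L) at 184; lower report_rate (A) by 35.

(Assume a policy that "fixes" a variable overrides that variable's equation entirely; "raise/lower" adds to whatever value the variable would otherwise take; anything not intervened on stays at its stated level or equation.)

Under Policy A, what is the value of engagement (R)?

Policy A (L := 184, A − 35):
  A = 154 − 35 = 119
  Z = 210 − 5·119 = -385
  S = 66 − 6·(-385) = 2376
  L = 184
  W = 120 + 184 = 304
  R = -27 − (-385) + 3·184 + 4·304 = 2126

2126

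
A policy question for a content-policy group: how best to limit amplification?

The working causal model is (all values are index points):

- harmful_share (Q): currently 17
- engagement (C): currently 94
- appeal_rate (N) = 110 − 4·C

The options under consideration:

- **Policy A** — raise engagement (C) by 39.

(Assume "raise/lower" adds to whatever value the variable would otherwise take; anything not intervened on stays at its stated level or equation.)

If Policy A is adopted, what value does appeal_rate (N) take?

-422

Policy A (C + 39):
  C = 94 + 39 = 133
  N = 110 − 4·133 = -422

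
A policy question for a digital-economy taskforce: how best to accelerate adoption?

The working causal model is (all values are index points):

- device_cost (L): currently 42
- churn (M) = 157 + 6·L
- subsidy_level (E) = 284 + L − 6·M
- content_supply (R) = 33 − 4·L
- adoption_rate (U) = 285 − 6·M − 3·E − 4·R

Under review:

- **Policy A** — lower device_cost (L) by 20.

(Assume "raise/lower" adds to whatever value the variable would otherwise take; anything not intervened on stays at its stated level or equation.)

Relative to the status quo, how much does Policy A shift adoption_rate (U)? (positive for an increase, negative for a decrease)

Baseline:
  L = 42
  M = 157 + 6·42 = 409
  E = 284 + 42 − 6·409 = -2128
  R = 33 − 4·42 = -135
  U = 285 − 6·409 − 3·(-2128) − 4·(-135) = 4755
Policy A (L − 20):
  L = 42 − 20 = 22
  M = 157 + 6·22 = 289
  E = 284 + 22 − 6·289 = -1428
  R = 33 − 4·22 = -55
  U = 285 − 6·289 − 3·(-1428) − 4·(-55) = 3055
Change in U: 3055 − 4755 = -1700

-1700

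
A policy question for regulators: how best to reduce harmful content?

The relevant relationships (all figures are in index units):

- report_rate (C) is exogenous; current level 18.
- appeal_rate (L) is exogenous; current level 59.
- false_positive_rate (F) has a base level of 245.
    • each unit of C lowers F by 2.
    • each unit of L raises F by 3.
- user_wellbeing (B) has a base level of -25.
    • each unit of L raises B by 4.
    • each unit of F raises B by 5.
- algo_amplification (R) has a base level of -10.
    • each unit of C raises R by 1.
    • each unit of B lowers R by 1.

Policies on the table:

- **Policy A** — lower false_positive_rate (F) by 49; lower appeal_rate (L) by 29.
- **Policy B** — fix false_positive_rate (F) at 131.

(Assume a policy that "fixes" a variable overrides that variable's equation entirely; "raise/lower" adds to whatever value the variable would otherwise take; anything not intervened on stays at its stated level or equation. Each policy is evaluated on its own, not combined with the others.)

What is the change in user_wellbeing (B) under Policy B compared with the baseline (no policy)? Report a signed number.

Baseline:
  C = 18
  L = 59
  F = 245 − 2·18 + 3·59 = 386
  B = -25 + 4·59 + 5·386 = 2141
Policy B (F := 131):
  C = 18
  L = 59
  F = 131
  B = -25 + 4·59 + 5·131 = 866
Change in B: 866 − 2141 = -1275

-1275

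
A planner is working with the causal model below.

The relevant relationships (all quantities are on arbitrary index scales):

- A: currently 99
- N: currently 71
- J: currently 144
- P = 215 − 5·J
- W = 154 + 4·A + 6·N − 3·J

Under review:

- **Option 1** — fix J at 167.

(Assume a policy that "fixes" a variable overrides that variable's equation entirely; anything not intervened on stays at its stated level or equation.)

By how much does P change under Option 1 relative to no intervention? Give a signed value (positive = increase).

-115

Baseline:
  J = 144
  P = 215 − 5·144 = -505
Option 1 (J := 167):
  J = 167
  P = 215 − 5·167 = -620
Change in P: -620 − (-505) = -115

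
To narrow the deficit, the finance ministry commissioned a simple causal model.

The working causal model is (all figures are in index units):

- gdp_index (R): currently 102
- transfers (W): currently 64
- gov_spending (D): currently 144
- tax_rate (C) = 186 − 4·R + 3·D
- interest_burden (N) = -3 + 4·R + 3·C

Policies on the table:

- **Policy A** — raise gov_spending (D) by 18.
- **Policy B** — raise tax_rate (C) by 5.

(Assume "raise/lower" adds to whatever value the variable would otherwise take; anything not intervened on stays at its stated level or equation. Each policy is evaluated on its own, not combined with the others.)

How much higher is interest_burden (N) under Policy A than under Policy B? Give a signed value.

Policy A (D + 18):
  R = 102
  D = 144 + 18 = 162
  C = 186 − 4·102 + 3·162 = 264
  N = -3 + 4·102 + 3·264 = 1197
Policy B (C + 5):
  R = 102
  D = 144
  C = 186 − 4·102 + 3·144 (+5 from intervention) = 215
  N = -3 + 4·102 + 3·215 = 1050
N: 1197 − 1050 = 147

147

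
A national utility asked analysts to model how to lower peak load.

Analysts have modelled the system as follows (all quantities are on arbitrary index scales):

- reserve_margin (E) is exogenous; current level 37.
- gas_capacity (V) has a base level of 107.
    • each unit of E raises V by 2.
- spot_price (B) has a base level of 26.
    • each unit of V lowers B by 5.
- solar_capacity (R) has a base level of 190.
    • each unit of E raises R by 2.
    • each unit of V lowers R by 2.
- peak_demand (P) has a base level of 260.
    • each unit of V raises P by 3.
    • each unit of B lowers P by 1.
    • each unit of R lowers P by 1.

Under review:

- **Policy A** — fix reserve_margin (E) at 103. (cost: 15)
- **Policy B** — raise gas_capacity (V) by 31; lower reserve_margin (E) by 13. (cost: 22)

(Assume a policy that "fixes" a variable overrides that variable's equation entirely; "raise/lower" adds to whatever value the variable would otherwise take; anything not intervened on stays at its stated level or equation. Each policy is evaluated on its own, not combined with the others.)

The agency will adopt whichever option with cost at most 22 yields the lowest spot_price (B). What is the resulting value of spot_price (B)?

-1539

Policy A (E := 103):
  E = 103
  V = 107 + 2·103 = 313
  B = 26 − 5·313 = -1539
Policy B (V + 31, E − 13):
  E = 37 − 13 = 24
  V = 107 + 2·24 (+31 from intervention) = 186
  B = 26 − 5·186 = -904
Comparing — Policy A: B=-1539, Policy B: B=-904. Lowest is -1539 (Policy A).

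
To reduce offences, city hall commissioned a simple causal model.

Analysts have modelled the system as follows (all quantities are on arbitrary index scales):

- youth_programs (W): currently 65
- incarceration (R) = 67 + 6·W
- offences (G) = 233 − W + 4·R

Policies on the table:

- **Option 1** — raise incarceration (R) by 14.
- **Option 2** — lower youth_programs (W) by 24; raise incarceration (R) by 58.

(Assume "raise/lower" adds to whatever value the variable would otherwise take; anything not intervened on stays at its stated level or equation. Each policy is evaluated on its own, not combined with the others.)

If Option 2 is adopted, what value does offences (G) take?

1676

Option 2 (W − 24, R + 58):
  W = 65 − 24 = 41
  R = 67 + 6·41 (+58 from intervention) = 371
  G = 233 − 41 + 4·371 = 1676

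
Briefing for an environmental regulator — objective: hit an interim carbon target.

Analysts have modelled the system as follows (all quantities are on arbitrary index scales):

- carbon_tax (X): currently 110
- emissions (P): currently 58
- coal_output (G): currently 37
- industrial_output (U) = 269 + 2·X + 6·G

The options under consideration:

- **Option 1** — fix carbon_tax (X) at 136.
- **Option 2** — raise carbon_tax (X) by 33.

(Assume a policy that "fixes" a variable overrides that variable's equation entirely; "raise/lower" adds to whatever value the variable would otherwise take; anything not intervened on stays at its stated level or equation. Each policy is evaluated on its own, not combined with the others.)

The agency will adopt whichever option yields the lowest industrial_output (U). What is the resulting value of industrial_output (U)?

Option 1 (X := 136):
  X = 136
  G = 37
  U = 269 + 2·136 + 6·37 = 763
Option 2 (X + 33):
  X = 110 + 33 = 143
  G = 37
  U = 269 + 2·143 + 6·37 = 777
Comparing — Option 1: U=763, Option 2: U=777. Lowest is 763 (Option 1).

763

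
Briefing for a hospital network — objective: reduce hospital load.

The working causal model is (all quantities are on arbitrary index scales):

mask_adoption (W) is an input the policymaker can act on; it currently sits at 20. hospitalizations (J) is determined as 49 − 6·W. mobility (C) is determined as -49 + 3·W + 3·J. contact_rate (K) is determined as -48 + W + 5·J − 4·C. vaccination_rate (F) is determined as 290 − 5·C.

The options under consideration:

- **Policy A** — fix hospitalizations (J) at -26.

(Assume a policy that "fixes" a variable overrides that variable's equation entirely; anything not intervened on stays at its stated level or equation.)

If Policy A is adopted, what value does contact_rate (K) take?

Policy A (J := -26):
  W = 20
  J = -26
  C = -49 + 3·20 + 3·(-26) = -67
  K = -48 + 20 + 5·(-26) − 4·(-67) = 110

110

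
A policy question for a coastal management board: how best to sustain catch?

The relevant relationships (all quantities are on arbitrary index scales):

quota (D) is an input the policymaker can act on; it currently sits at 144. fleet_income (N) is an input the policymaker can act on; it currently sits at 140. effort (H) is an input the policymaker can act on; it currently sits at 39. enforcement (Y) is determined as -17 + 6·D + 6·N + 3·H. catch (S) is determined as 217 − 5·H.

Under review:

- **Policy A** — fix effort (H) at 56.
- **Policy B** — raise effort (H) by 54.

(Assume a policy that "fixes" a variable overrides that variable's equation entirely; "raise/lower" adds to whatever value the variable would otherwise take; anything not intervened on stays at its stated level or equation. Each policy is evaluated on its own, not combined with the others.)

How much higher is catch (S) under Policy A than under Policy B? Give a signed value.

Policy A (H := 56):
  H = 56
  S = 217 − 5·56 = -63
Policy B (H + 54):
  H = 39 + 54 = 93
  S = 217 − 5·93 = -248
S: -63 − (-248) = 185

185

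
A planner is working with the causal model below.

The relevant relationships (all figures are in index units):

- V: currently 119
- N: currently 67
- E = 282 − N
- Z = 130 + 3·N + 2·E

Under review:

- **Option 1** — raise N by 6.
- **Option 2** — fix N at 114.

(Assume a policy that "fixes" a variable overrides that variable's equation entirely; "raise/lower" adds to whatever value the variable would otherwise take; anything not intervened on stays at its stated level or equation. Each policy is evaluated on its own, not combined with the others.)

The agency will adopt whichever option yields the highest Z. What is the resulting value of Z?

Option 1 (N + 6):
  N = 67 + 6 = 73
  E = 282 − 73 = 209
  Z = 130 + 3·73 + 2·209 = 767
Option 2 (N := 114):
  N = 114
  E = 282 − 114 = 168
  Z = 130 + 3·114 + 2·168 = 808
Comparing — Option 1: Z=767, Option 2: Z=808. Highest is 808 (Option 2).

808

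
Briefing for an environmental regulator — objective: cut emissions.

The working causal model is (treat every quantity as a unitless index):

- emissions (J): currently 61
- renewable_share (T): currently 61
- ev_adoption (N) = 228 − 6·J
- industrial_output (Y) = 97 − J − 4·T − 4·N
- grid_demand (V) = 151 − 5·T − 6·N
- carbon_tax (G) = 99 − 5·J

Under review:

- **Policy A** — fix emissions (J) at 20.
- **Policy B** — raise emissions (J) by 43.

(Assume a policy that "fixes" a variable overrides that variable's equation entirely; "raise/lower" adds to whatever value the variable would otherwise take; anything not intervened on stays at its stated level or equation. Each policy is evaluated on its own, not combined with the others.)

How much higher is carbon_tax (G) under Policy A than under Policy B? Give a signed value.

420

Policy A (J := 20):
  J = 20
  G = 99 − 5·20 = -1
Policy B (J + 43):
  J = 61 + 43 = 104
  G = 99 − 5·104 = -421
G: -1 − (-421) = 420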